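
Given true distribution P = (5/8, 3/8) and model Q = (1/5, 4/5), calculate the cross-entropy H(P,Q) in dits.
0.4732 dits

Cross-entropy: H(P,Q) = -Σ p(x) log q(x)

Alternatively: H(P,Q) = H(P) + D_KL(P||Q)
H(P) = 0.2873 dits
D_KL(P||Q) = 0.1859 dits

H(P,Q) = 0.2873 + 0.1859 = 0.4732 dits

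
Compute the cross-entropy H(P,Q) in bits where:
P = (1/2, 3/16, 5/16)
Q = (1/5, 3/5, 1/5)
2.0247 bits

Cross-entropy: H(P,Q) = -Σ p(x) log q(x)

Alternatively: H(P,Q) = H(P) + D_KL(P||Q)
H(P) = 1.4772 bits
D_KL(P||Q) = 0.5475 bits

H(P,Q) = 1.4772 + 0.5475 = 2.0247 bits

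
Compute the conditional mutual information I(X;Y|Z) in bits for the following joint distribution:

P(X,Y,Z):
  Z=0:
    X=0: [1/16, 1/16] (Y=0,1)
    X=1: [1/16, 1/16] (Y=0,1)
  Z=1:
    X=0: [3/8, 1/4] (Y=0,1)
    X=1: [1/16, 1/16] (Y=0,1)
0.0031 bits

Conditional mutual information: I(X;Y|Z) = H(X|Z) + H(Y|Z) - H(X,Y|Z)

H(Z) = 0.8113
H(X,Z) = 1.5488 → H(X|Z) = 0.7375
H(Y,Z) = 1.7962 → H(Y|Z) = 0.9849
H(X,Y,Z) = 2.5306 → H(X,Y|Z) = 1.7194

I(X;Y|Z) = 0.7375 + 0.9849 - 1.7194 = 0.0031 bits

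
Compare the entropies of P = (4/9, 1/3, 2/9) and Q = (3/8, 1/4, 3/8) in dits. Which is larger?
Q

Computing entropies in dits:
H(P) = 0.4607
H(Q) = 0.4700

Distribution Q has higher entropy.

Intuition: The distribution closer to uniform (more spread out) has higher entropy.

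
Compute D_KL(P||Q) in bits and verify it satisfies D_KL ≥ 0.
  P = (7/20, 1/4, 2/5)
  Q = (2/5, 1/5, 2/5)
0.0131 bits

KL divergence satisfies the Gibbs inequality: D_KL(P||Q) ≥ 0 for all distributions P, Q.

D_KL(P||Q) = Σ p(x) log(p(x)/q(x))
Term by term:
  x=0: 7/20 × log_2[(7/20)/(2/5)] = -0.0674
  x=1: 1/4 × log_2[(1/4)/(1/5)] = 0.0805
  x=2: 2/5 × log_2[(2/5)/(2/5)] = 0.0000
D_KL(P||Q) = 0.0131 bits

D_KL(P||Q) = 0.0131 ≥ 0 ✓

This non-negativity is a fundamental property: relative entropy cannot be negative because it measures how different Q is from P.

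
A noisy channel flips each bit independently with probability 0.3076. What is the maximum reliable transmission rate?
0.1096 bits

For a binary symmetric channel (BSC) with error probability p:
Capacity C = 1 - H(p) bits per symbol

where H(p) = -p log₂(p) - (1-p) log₂(1-p) is the binary entropy function.

H(0.3076) = 0.8904 bits
C = 1 - 0.8904 = 0.1096 bits per symbol

This means we can reliably transmit up to 0.1096 bits of information per channel use.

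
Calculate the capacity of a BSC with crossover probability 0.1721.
0.3375 bits

For a binary symmetric channel (BSC) with error probability p:
Capacity C = 1 - H(p) bits per symbol

where H(p) = -p log₂(p) - (1-p) log₂(1-p) is the binary entropy function.

H(0.1721) = 0.6625 bits
C = 1 - 0.6625 = 0.3375 bits per symbol

This means we can reliably transmit up to 0.3375 bits of information per channel use.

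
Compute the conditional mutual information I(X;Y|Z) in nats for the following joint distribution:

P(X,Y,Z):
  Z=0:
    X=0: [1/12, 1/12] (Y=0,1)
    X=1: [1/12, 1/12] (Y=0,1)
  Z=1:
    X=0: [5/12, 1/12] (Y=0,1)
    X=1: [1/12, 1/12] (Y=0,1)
0.0341 nats

Conditional mutual information: I(X;Y|Z) = H(X|Z) + H(Y|Z) - H(X,Y|Z)

H(Z) = 0.6365
H(X,Z) = 1.2425 → H(X|Z) = 0.6059
H(Y,Z) = 1.2425 → H(Y|Z) = 0.6059
H(X,Y,Z) = 1.8143 → H(X,Y|Z) = 1.1778

I(X;Y|Z) = 0.6059 + 0.6059 - 1.1778 = 0.0341 nats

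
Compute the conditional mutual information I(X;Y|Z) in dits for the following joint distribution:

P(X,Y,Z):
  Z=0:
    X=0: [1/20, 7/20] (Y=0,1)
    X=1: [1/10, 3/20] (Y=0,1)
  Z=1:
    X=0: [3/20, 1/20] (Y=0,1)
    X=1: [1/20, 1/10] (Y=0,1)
0.0275 dits

Conditional mutual information: I(X;Y|Z) = H(X|Z) + H(Y|Z) - H(X,Y|Z)

H(Z) = 0.2812
H(X,Z) = 0.5731 → H(X|Z) = 0.2919
H(Y,Z) = 0.5375 → H(Y|Z) = 0.2563
H(X,Y,Z) = 0.8019 → H(X,Y|Z) = 0.5207

I(X;Y|Z) = 0.2919 + 0.2563 - 0.5207 = 0.0275 dits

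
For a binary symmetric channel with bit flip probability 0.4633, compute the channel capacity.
0.0039 bits

For a binary symmetric channel (BSC) with error probability p:
Capacity C = 1 - H(p) bits per symbol

where H(p) = -p log₂(p) - (1-p) log₂(1-p) is the binary entropy function.

H(0.4633) = 0.9961 bits
C = 1 - 0.9961 = 0.0039 bits per symbol

This means we can reliably transmit up to 0.0039 bits of information per channel use.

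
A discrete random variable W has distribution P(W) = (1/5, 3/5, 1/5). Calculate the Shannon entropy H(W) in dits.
0.4127 dits

Shannon entropy is H(X) = -Σ p(x) log p(x).

For P = (1/5, 3/5, 1/5):
H = -1/5 × log_10(1/5) -3/5 × log_10(3/5) -1/5 × log_10(1/5)
H = 0.4127 dits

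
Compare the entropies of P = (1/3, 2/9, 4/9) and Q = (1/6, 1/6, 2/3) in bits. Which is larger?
P

Computing entropies in bits:
H(P) = 1.5305
H(Q) = 1.2516

Distribution P has higher entropy.

Intuition: The distribution closer to uniform (more spread out) has higher entropy.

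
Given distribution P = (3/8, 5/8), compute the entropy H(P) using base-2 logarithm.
0.9544 bits

Shannon entropy is H(X) = -Σ p(x) log p(x).

For P = (3/8, 5/8):
H = -3/8 × log_2(3/8) -5/8 × log_2(5/8)
H = 0.9544 bits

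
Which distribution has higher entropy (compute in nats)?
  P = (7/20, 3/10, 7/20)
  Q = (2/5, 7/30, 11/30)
P

Computing entropies in nats:
H(P) = 1.0961
H(Q) = 1.0740

Distribution P has higher entropy.

Intuition: The distribution closer to uniform (more spread out) has higher entropy.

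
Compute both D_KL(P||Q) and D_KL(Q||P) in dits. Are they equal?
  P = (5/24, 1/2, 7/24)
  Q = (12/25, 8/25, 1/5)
D_KL(P||Q) = 0.0692, D_KL(Q||P) = 0.0792

KL divergence is not symmetric: D_KL(P||Q) ≠ D_KL(Q||P) in general.

D_KL(P||Q) = 0.0692 dits
D_KL(Q||P) = 0.0792 dits

No, they are not equal!

This asymmetry is why KL divergence is not a true distance metric.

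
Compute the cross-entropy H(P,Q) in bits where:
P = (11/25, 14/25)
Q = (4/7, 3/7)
1.0398 bits

Cross-entropy: H(P,Q) = -Σ p(x) log q(x)

Alternatively: H(P,Q) = H(P) + D_KL(P||Q)
H(P) = 0.9896 bits
D_KL(P||Q) = 0.0502 bits

H(P,Q) = 0.9896 + 0.0502 = 1.0398 bits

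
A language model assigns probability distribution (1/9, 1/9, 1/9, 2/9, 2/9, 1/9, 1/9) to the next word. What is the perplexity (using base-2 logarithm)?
6.6138

Perplexity is 2^H (or exp(H) for natural log).

First, H = -Σ p log p = 2.7255 bits
Perplexity = 2^2.7255 = 6.6138

Interpretation: The model's uncertainty is equivalent to choosing uniformly among 6.6 options.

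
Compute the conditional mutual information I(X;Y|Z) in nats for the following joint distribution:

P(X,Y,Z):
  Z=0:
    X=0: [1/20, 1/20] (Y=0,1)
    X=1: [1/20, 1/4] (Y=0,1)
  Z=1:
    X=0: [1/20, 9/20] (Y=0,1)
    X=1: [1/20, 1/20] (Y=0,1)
0.0589 nats

Conditional mutual information: I(X;Y|Z) = H(X|Z) + H(Y|Z) - H(X,Y|Z)

H(Z) = 0.6730
H(X,Z) = 1.1683 → H(X|Z) = 0.4953
H(Y,Z) = 1.1683 → H(Y|Z) = 0.4953
H(X,Y,Z) = 1.6046 → H(X,Y|Z) = 0.9316

I(X;Y|Z) = 0.4953 + 0.4953 - 0.9316 = 0.0589 nats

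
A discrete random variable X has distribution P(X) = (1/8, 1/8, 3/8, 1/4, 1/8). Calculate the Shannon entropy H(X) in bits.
2.1556 bits

Shannon entropy is H(X) = -Σ p(x) log p(x).

For P = (1/8, 1/8, 3/8, 1/4, 1/8):
H = -1/8 × log_2(1/8) -1/8 × log_2(1/8) -3/8 × log_2(3/8) -1/4 × log_2(1/4) -1/8 × log_2(1/8)
H = 2.1556 bits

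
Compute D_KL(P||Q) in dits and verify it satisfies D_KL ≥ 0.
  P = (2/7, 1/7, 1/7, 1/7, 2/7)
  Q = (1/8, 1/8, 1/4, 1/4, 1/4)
0.0580 dits

KL divergence satisfies the Gibbs inequality: D_KL(P||Q) ≥ 0 for all distributions P, Q.

D_KL(P||Q) = Σ p(x) log(p(x)/q(x))
Term by term:
  x=0: 2/7 × log_10[(2/7)/(1/8)] = 0.1026
  x=1: 1/7 × log_10[(1/7)/(1/8)] = 0.0083
  x=2: 1/7 × log_10[(1/7)/(1/4)] = -0.0347
  x=3: 1/7 × log_10[(1/7)/(1/4)] = -0.0347
  x=4: 2/7 × log_10[(2/7)/(1/4)] = 0.0166
D_KL(P||Q) = 0.0580 dits

D_KL(P||Q) = 0.0580 ≥ 0 ✓

This non-negativity is a fundamental property: relative entropy cannot be negative because it measures how different Q is from P.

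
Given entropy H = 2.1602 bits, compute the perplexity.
4.4698

Perplexity is 2^H (or exp(H) for natural log).

H = 2.1602 bits
Perplexity = 2^2.1602 = 4.4698

Interpretation: The model's uncertainty is equivalent to choosing uniformly among 4.5 options.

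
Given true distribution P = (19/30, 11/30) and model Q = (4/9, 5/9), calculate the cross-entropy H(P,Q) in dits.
0.3166 dits

Cross-entropy: H(P,Q) = -Σ p(x) log q(x)

Alternatively: H(P,Q) = H(P) + D_KL(P||Q)
H(P) = 0.2854 dits
D_KL(P||Q) = 0.0312 dits

H(P,Q) = 0.2854 + 0.0312 = 0.3166 dits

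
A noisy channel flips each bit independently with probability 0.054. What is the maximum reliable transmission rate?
0.6968 bits

For a binary symmetric channel (BSC) with error probability p:
Capacity C = 1 - H(p) bits per symbol

where H(p) = -p log₂(p) - (1-p) log₂(1-p) is the binary entropy function.

H(0.054) = 0.3032 bits
C = 1 - 0.3032 = 0.6968 bits per symbol

This means we can reliably transmit up to 0.6968 bits of information per channel use.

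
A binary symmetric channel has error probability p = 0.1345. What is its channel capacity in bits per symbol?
0.4303 bits

For a binary symmetric channel (BSC) with error probability p:
Capacity C = 1 - H(p) bits per symbol

where H(p) = -p log₂(p) - (1-p) log₂(1-p) is the binary entropy function.

H(0.1345) = 0.5697 bits
C = 1 - 0.5697 = 0.4303 bits per symbol

This means we can reliably transmit up to 0.4303 bits of information per channel use.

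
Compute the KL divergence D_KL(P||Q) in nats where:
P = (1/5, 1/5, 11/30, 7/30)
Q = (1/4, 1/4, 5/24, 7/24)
0.0660 nats

KL divergence: D_KL(P||Q) = Σ p(x) log(p(x)/q(x))

Computing term by term:
  x=0: 1/5 × log_e[(1/5)/(1/4)] = 1/5 × -0.2231 = -0.0446
  x=1: 1/5 × log_e[(1/5)/(1/4)] = 1/5 × -0.2231 = -0.0446
  x=2: 11/30 × log_e[(11/30)/(5/24)] = 11/30 × 0.5653 = 0.2073
  x=3: 7/30 × log_e[(7/30)/(7/24)] = 7/30 × -0.2231 = -0.0521

D_KL(P||Q) = 0.0660 nats

Note: KL divergence is always non-negative and equals 0 iff P = Q.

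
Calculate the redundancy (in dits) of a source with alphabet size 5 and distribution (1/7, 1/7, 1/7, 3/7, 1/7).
0.0584 dits

Redundancy measures how far a source is from maximum entropy:
R = H_max - H(X)

Maximum entropy for 5 symbols: H_max = log_10(5) = 0.6990 dits
Actual entropy: H(X) = 0.6406 dits
Redundancy: R = 0.6990 - 0.6406 = 0.0584 dits

This redundancy represents potential for compression: the source could be compressed by 0.0584 dits per symbol.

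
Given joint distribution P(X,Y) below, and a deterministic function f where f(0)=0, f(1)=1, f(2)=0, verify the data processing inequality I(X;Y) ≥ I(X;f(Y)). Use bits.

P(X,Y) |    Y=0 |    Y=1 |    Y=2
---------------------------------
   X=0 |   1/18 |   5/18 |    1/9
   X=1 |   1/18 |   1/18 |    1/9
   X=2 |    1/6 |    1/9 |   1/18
I(X;Y) = 0.1497, I(X;f(Y)) = 0.0805, inequality holds: 0.1497 ≥ 0.0805

Data Processing Inequality: For any Markov chain X → Y → Z, we have I(X;Y) ≥ I(X;Z).

Here Z = f(Y) is a deterministic function of Y, forming X → Y → Z.

Original I(X;Y) = 0.1497 bits

After applying f:
P(X,Z) where Z=f(Y):
- P(X,Z=0) = P(X,Y=0) + P(X,Y=2)
- P(X,Z=1) = P(X,Y=1)

I(X;Z) = I(X;f(Y)) = 0.0805 bits

Verification: 0.1497 ≥ 0.0805 ✓

Information cannot be created by processing; the function f can only lose information about X.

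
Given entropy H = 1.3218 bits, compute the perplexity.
2.4998

Perplexity is 2^H (or exp(H) for natural log).

H = 1.3218 bits
Perplexity = 2^1.3218 = 2.4998

Interpretation: The model's uncertainty is equivalent to choosing uniformly among 2.5 options.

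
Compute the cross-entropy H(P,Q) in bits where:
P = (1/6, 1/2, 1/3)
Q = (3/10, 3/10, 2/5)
1.5986 bits

Cross-entropy: H(P,Q) = -Σ p(x) log q(x)

Alternatively: H(P,Q) = H(P) + D_KL(P||Q)
H(P) = 1.4591 bits
D_KL(P||Q) = 0.1395 bits

H(P,Q) = 1.4591 + 0.1395 = 1.5986 bits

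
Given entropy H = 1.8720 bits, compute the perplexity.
3.6604

Perplexity is 2^H (or exp(H) for natural log).

H = 1.8720 bits
Perplexity = 2^1.8720 = 3.6604

Interpretation: The model's uncertainty is equivalent to choosing uniformly among 3.7 options.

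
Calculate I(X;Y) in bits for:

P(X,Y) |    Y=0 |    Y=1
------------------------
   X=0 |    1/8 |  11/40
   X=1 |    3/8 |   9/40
0.0689 bits

Mutual information: I(X;Y) = H(X) + H(Y) - H(X,Y)

Marginals:
P(X) = (2/5, 3/5), H(X) = 0.9710 bits
P(Y) = (1/2, 1/2), H(Y) = 1.0000 bits

Joint entropy: H(X,Y) = 1.9020 bits

I(X;Y) = 0.9710 + 1.0000 - 1.9020 = 0.0689 bits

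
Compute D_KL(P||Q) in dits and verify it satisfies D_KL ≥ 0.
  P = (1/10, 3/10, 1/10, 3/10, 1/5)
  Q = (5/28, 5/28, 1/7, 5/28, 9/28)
0.0533 dits

KL divergence satisfies the Gibbs inequality: D_KL(P||Q) ≥ 0 for all distributions P, Q.

D_KL(P||Q) = Σ p(x) log(p(x)/q(x))
Term by term:
  x=0: 1/10 × log_10[(1/10)/(5/28)] = -0.0252
  x=1: 3/10 × log_10[(3/10)/(5/28)] = 0.0676
  x=2: 1/10 × log_10[(1/10)/(1/7)] = -0.0155
  x=3: 3/10 × log_10[(3/10)/(5/28)] = 0.0676
  x=4: 1/5 × log_10[(1/5)/(9/28)] = -0.0412
D_KL(P||Q) = 0.0533 dits

D_KL(P||Q) = 0.0533 ≥ 0 ✓

This non-negativity is a fundamental property: relative entropy cannot be negative because it measures how different Q is from P.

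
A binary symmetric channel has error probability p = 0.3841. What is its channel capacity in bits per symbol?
0.0391 bits

For a binary symmetric channel (BSC) with error probability p:
Capacity C = 1 - H(p) bits per symbol

where H(p) = -p log₂(p) - (1-p) log₂(1-p) is the binary entropy function.

H(0.3841) = 0.9609 bits
C = 1 - 0.9609 = 0.0391 bits per symbol

This means we can reliably transmit up to 0.0391 bits of information per channel use.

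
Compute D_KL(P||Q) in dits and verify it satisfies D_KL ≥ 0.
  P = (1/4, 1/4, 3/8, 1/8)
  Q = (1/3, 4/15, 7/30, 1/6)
0.0234 dits

KL divergence satisfies the Gibbs inequality: D_KL(P||Q) ≥ 0 for all distributions P, Q.

D_KL(P||Q) = Σ p(x) log(p(x)/q(x))
Term by term:
  x=0: 1/4 × log_10[(1/4)/(1/3)] = -0.0312
  x=1: 1/4 × log_10[(1/4)/(4/15)] = -0.0070
  x=2: 3/8 × log_10[(3/8)/(7/30)] = 0.0773
  x=3: 1/8 × log_10[(1/8)/(1/6)] = -0.0156
D_KL(P||Q) = 0.0234 dits

D_KL(P||Q) = 0.0234 ≥ 0 ✓

This non-negativity is a fundamental property: relative entropy cannot be negative because it measures how different Q is from P.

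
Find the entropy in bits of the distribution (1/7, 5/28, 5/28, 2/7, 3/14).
2.2813 bits

Shannon entropy is H(X) = -Σ p(x) log p(x).

For P = (1/7, 5/28, 5/28, 2/7, 3/14):
H = -1/7 × log_2(1/7) -5/28 × log_2(5/28) -5/28 × log_2(5/28) -2/7 × log_2(2/7) -3/14 × log_2(3/14)
H = 2.2813 bits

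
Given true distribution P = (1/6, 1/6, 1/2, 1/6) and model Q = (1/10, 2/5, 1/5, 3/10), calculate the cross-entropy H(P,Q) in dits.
0.6696 dits

Cross-entropy: H(P,Q) = -Σ p(x) log q(x)

Alternatively: H(P,Q) = H(P) + D_KL(P||Q)
H(P) = 0.5396 dits
D_KL(P||Q) = 0.1300 dits

H(P,Q) = 0.5396 + 0.1300 = 0.6696 dits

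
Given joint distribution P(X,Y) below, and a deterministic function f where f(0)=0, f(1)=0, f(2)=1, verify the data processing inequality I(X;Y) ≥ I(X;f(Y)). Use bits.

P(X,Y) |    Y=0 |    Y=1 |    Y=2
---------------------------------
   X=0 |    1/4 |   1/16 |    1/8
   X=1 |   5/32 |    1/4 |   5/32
I(X;Y) = 0.0939, I(X;f(Y)) = 0.0001, inequality holds: 0.0939 ≥ 0.0001

Data Processing Inequality: For any Markov chain X → Y → Z, we have I(X;Y) ≥ I(X;Z).

Here Z = f(Y) is a deterministic function of Y, forming X → Y → Z.

Original I(X;Y) = 0.0939 bits

After applying f:
P(X,Z) where Z=f(Y):
- P(X,Z=0) = P(X,Y=0) + P(X,Y=1)
- P(X,Z=1) = P(X,Y=2)

I(X;Z) = I(X;f(Y)) = 0.0001 bits

Verification: 0.0939 ≥ 0.0001 ✓

Information cannot be created by processing; the function f can only lose information about X.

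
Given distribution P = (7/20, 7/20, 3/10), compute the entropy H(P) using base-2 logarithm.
1.5813 bits

Shannon entropy is H(X) = -Σ p(x) log p(x).

For P = (7/20, 7/20, 3/10):
H = -7/20 × log_2(7/20) -7/20 × log_2(7/20) -3/10 × log_2(3/10)
H = 1.5813 bits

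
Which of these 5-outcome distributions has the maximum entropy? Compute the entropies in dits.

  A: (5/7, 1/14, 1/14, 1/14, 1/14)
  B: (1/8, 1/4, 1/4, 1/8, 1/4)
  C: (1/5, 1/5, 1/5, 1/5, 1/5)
C

For a discrete distribution over n outcomes, entropy is maximized by the uniform distribution.

Computing entropies:
H(A) = 0.4318 dits
H(B) = 0.6773 dits
H(C) = 0.6990 dits

The uniform distribution (where all probabilities equal 1/5) achieves the maximum entropy of log_10(5) = 0.6990 dits.

Distribution C has the highest entropy.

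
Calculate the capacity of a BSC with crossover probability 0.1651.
0.3536 bits

For a binary symmetric channel (BSC) with error probability p:
Capacity C = 1 - H(p) bits per symbol

where H(p) = -p log₂(p) - (1-p) log₂(1-p) is the binary entropy function.

H(0.1651) = 0.6464 bits
C = 1 - 0.6464 = 0.3536 bits per symbol

This means we can reliably transmit up to 0.3536 bits of information per channel use.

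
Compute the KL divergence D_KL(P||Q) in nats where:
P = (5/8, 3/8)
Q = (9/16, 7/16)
0.0080 nats

KL divergence: D_KL(P||Q) = Σ p(x) log(p(x)/q(x))

Computing term by term:
  x=0: 5/8 × log_e[(5/8)/(9/16)] = 5/8 × 0.1054 = 0.0659
  x=1: 3/8 × log_e[(3/8)/(7/16)] = 3/8 × -0.1542 = -0.0578

D_KL(P||Q) = 0.0080 nats

Note: KL divergence is always non-negative and equals 0 iff P = Q.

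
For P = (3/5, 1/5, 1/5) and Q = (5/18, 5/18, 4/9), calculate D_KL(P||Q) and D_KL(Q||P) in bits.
D_KL(P||Q) = 0.3414, D_KL(Q||P) = 0.3350

KL divergence is not symmetric: D_KL(P||Q) ≠ D_KL(Q||P) in general.

D_KL(P||Q) = 0.3414 bits
D_KL(Q||P) = 0.3350 bits

No, they are not equal!

This asymmetry is why KL divergence is not a true distance metric.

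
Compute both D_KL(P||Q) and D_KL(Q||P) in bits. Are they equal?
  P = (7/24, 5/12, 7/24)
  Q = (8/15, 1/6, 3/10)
D_KL(P||Q) = 0.2850, D_KL(Q||P) = 0.2563

KL divergence is not symmetric: D_KL(P||Q) ≠ D_KL(Q||P) in general.

D_KL(P||Q) = 0.2850 bits
D_KL(Q||P) = 0.2563 bits

No, they are not equal!

This asymmetry is why KL divergence is not a true distance metric.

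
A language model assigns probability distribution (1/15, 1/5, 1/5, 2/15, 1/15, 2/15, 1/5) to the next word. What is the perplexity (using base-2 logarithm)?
6.4498

Perplexity is 2^H (or exp(H) for natural log).

First, H = -Σ p log p = 2.6892 bits
Perplexity = 2^2.6892 = 6.4498

Interpretation: The model's uncertainty is equivalent to choosing uniformly among 6.4 options.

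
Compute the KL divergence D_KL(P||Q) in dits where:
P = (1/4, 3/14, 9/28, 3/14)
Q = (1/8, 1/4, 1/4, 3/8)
0.0439 dits

KL divergence: D_KL(P||Q) = Σ p(x) log(p(x)/q(x))

Computing term by term:
  x=0: 1/4 × log_10[(1/4)/(1/8)] = 1/4 × 0.3010 = 0.0753
  x=1: 3/14 × log_10[(3/14)/(1/4)] = 3/14 × -0.0669 = -0.0143
  x=2: 9/28 × log_10[(9/28)/(1/4)] = 9/28 × 0.1091 = 0.0351
  x=3: 3/14 × log_10[(3/14)/(3/8)] = 3/14 × -0.2430 = -0.0521

D_KL(P||Q) = 0.0439 dits

Note: KL divergence is always non-negative and equals 0 iff P = Q.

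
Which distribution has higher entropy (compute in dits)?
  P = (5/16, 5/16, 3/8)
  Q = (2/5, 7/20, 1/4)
P

Computing entropies in dits:
H(P) = 0.4755
H(Q) = 0.4693

Distribution P has higher entropy.

Intuition: The distribution closer to uniform (more spread out) has higher entropy.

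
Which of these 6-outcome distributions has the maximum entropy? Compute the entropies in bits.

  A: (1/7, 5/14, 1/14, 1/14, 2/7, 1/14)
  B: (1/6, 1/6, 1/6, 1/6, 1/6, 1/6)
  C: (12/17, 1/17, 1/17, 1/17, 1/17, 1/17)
B

For a discrete distribution over n outcomes, entropy is maximized by the uniform distribution.

Computing entropies:
H(A) = 2.2638 bits
H(B) = 2.5850 bits
H(C) = 1.5569 bits

The uniform distribution (where all probabilities equal 1/6) achieves the maximum entropy of log_2(6) = 2.5850 bits.

Distribution B has the highest entropy.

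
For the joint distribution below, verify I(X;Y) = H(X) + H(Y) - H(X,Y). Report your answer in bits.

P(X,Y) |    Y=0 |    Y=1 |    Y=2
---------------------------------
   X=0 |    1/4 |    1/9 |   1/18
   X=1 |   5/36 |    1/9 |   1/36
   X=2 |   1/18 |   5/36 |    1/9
I(X;Y) = 0.1176 bits

Mutual information has multiple equivalent forms:
- I(X;Y) = H(X) - H(X|Y)
- I(X;Y) = H(Y) - H(Y|X)
- I(X;Y) = H(X) + H(Y) - H(X,Y)

Computing all quantities:
H(X) = 1.5622, H(Y) = 1.5100, H(X,Y) = 2.9547
H(X|Y) = 1.4447, H(Y|X) = 1.3924

Verification:
H(X) - H(X|Y) = 1.5622 - 1.4447 = 0.1176
H(Y) - H(Y|X) = 1.5100 - 1.3924 = 0.1176
H(X) + H(Y) - H(X,Y) = 1.5622 + 1.5100 - 2.9547 = 0.1176

All forms give I(X;Y) = 0.1176 bits. ✓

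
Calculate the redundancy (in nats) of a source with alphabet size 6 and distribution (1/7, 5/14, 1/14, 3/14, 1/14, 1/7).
0.1610 nats

Redundancy measures how far a source is from maximum entropy:
R = H_max - H(X)

Maximum entropy for 6 symbols: H_max = log_e(6) = 1.7918 nats
Actual entropy: H(X) = 1.6308 nats
Redundancy: R = 1.7918 - 1.6308 = 0.1610 nats

This redundancy represents potential for compression: the source could be compressed by 0.1610 nats per symbol.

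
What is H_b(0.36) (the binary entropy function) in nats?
0.6534 nats

The binary entropy function is:
H(p) = -p log(p) - (1-p) log(1-p)

H(0.36) = -0.36 × log_e(0.36) - 0.64 × log_e(0.64)
H(0.36) = 0.6534 nats

Note: Binary entropy is maximized at p=0.5 (H=1 bit) and minimized at p=0 or p=1 (H=0).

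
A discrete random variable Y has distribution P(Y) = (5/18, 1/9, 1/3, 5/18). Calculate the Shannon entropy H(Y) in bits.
1.9072 bits

Shannon entropy is H(X) = -Σ p(x) log p(x).

For P = (5/18, 1/9, 1/3, 5/18):
H = -5/18 × log_2(5/18) -1/9 × log_2(1/9) -1/3 × log_2(1/3) -5/18 × log_2(5/18)
H = 1.9072 bits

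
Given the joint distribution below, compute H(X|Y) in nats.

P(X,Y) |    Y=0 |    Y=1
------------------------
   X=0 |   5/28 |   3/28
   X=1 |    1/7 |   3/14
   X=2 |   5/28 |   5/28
1.0772 nats

Using the chain rule: H(X|Y) = H(X,Y) - H(Y)

First, compute H(X,Y) = 1.7703 nats

Marginal P(Y) = (1/2, 1/2)
H(Y) = 0.6931 nats

H(X|Y) = H(X,Y) - H(Y) = 1.7703 - 0.6931 = 1.0772 nats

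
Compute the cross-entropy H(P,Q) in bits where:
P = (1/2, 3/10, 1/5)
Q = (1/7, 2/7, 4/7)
2.1074 bits

Cross-entropy: H(P,Q) = -Σ p(x) log q(x)

Alternatively: H(P,Q) = H(P) + D_KL(P||Q)
H(P) = 1.4855 bits
D_KL(P||Q) = 0.6219 bits

H(P,Q) = 1.4855 + 0.6219 = 2.1074 bits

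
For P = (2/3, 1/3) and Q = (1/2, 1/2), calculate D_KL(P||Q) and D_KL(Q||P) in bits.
D_KL(P||Q) = 0.0817, D_KL(Q||P) = 0.0850

KL divergence is not symmetric: D_KL(P||Q) ≠ D_KL(Q||P) in general.

D_KL(P||Q) = 0.0817 bits
D_KL(Q||P) = 0.0850 bits

No, they are not equal!

This asymmetry is why KL divergence is not a true distance metric.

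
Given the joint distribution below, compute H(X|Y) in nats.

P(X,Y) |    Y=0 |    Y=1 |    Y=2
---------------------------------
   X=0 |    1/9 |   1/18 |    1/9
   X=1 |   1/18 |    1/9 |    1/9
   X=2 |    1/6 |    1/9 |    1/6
1.0498 nats

Using the chain rule: H(X|Y) = H(X,Y) - H(Y)

First, compute H(X,Y) = 2.1391 nats

Marginal P(Y) = (1/3, 5/18, 7/18)
H(Y) = 1.0893 nats

H(X|Y) = H(X,Y) - H(Y) = 2.1391 - 1.0893 = 1.0498 nats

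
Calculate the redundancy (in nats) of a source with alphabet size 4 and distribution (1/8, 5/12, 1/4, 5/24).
0.0882 nats

Redundancy measures how far a source is from maximum entropy:
R = H_max - H(X)

Maximum entropy for 4 symbols: H_max = log_e(4) = 1.3863 nats
Actual entropy: H(X) = 1.2981 nats
Redundancy: R = 1.3863 - 1.2981 = 0.0882 nats

This redundancy represents potential for compression: the source could be compressed by 0.0882 nats per symbol.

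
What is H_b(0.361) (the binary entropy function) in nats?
0.6540 nats

The binary entropy function is:
H(p) = -p log(p) - (1-p) log(1-p)

H(0.361) = -0.361 × log_e(0.361) - 0.639 × log_e(0.639)
H(0.361) = 0.6540 nats

Note: Binary entropy is maximized at p=0.5 (H=1 bit) and minimized at p=0 or p=1 (H=0).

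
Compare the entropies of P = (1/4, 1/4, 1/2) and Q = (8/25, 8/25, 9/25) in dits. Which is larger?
Q

Computing entropies in dits:
H(P) = 0.4515
H(Q) = 0.4764

Distribution Q has higher entropy.

Intuition: The distribution closer to uniform (more spread out) has higher entropy.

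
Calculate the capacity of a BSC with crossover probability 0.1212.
0.4672 bits

For a binary symmetric channel (BSC) with error probability p:
Capacity C = 1 - H(p) bits per symbol

where H(p) = -p log₂(p) - (1-p) log₂(1-p) is the binary entropy function.

H(0.1212) = 0.5328 bits
C = 1 - 0.5328 = 0.4672 bits per symbol

This means we can reliably transmit up to 0.4672 bits of information per channel use.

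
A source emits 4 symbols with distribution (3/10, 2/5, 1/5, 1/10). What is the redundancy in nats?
0.1064 nats

Redundancy measures how far a source is from maximum entropy:
R = H_max - H(X)

Maximum entropy for 4 symbols: H_max = log_e(4) = 1.3863 nats
Actual entropy: H(X) = 1.2799 nats
Redundancy: R = 1.3863 - 1.2799 = 0.1064 nats

This redundancy represents potential for compression: the source could be compressed by 0.1064 nats per symbol.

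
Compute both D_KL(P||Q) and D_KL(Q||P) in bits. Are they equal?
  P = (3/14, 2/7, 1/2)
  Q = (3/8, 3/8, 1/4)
D_KL(P||Q) = 0.2149, D_KL(Q||P) = 0.1999

KL divergence is not symmetric: D_KL(P||Q) ≠ D_KL(Q||P) in general.

D_KL(P||Q) = 0.2149 bits
D_KL(Q||P) = 0.1999 bits

No, they are not equal!

This asymmetry is why KL divergence is not a true distance metric.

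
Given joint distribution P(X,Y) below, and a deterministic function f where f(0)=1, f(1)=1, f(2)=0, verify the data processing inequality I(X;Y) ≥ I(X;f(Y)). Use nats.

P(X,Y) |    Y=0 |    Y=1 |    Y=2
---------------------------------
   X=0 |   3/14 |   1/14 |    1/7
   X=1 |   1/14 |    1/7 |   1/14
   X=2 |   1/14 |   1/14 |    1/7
I(X;Y) = 0.0658, I(X;f(Y)) = 0.0203, inequality holds: 0.0658 ≥ 0.0203

Data Processing Inequality: For any Markov chain X → Y → Z, we have I(X;Y) ≥ I(X;Z).

Here Z = f(Y) is a deterministic function of Y, forming X → Y → Z.

Original I(X;Y) = 0.0658 nats

After applying f:
P(X,Z) where Z=f(Y):
- P(X,Z=0) = P(X,Y=2)
- P(X,Z=1) = P(X,Y=0) + P(X,Y=1)

I(X;Z) = I(X;f(Y)) = 0.0203 nats

Verification: 0.0658 ≥ 0.0203 ✓

Information cannot be created by processing; the function f can only lose information about X.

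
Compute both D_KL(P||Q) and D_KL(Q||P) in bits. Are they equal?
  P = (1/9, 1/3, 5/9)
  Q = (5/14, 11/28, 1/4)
D_KL(P||Q) = 0.3738, D_KL(Q||P) = 0.4067

KL divergence is not symmetric: D_KL(P||Q) ≠ D_KL(Q||P) in general.

D_KL(P||Q) = 0.3738 bits
D_KL(Q||P) = 0.4067 bits

No, they are not equal!

This asymmetry is why KL divergence is not a true distance metric.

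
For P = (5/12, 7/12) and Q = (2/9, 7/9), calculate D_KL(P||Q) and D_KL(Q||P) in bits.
D_KL(P||Q) = 0.1358, D_KL(Q||P) = 0.1213

KL divergence is not symmetric: D_KL(P||Q) ≠ D_KL(Q||P) in general.

D_KL(P||Q) = 0.1358 bits
D_KL(Q||P) = 0.1213 bits

No, they are not equal!

This asymmetry is why KL divergence is not a true distance metric.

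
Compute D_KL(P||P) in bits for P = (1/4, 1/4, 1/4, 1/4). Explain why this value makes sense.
0.0000 bits

KL divergence satisfies the Gibbs inequality: D_KL(P||Q) ≥ 0 for all distributions P, Q.

D_KL(P||Q) = Σ p(x) log(p(x)/q(x))
Each term is p(x) × log_2(p(x)/p(x)) = p(x) × log_2(1) = 0, so the sum is 0.
D_KL(P||Q) = 0.0000 bits

When P = Q, the KL divergence is exactly 0, as there is no 'divergence' between identical distributions.

This non-negativity is a fundamental property: relative entropy cannot be negative because it measures how different Q is from P.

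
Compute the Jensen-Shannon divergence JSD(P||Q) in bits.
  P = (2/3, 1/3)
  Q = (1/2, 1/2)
0.0207 bits

Jensen-Shannon divergence is:
JSD(P||Q) = 0.5 × D_KL(P||M) + 0.5 × D_KL(Q||M)
where M = 0.5 × (P + Q) is the mixture distribution.

M = 0.5 × (2/3, 1/3) + 0.5 × (1/2, 1/2) = (7/12, 5/12)

D_KL(P||M) = 0.0211 bits
D_KL(Q||M) = 0.0203 bits

JSD(P||Q) = 0.5 × 0.0211 + 0.5 × 0.0203 = 0.0207 bits

Unlike KL divergence, JSD is symmetric and bounded: 0 ≤ JSD ≤ log(2).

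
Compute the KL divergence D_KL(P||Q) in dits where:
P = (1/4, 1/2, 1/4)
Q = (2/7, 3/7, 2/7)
0.0045 dits

KL divergence: D_KL(P||Q) = Σ p(x) log(p(x)/q(x))

Computing term by term:
  x=0: 1/4 × log_10[(1/4)/(2/7)] = 1/4 × -0.0580 = -0.0145
  x=1: 1/2 × log_10[(1/2)/(3/7)] = 1/2 × 0.0669 = 0.0335
  x=2: 1/4 × log_10[(1/4)/(2/7)] = 1/4 × -0.0580 = -0.0145

D_KL(P||Q) = 0.0045 dits

Note: KL divergence is always non-negative and equals 0 iff P = Q.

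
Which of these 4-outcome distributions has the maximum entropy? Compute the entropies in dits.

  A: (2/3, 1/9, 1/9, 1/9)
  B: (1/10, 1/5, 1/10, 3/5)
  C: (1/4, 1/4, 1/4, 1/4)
C

For a discrete distribution over n outcomes, entropy is maximized by the uniform distribution.

Computing entropies:
H(A) = 0.4355 dits
H(B) = 0.4729 dits
H(C) = 0.6021 dits

The uniform distribution (where all probabilities equal 1/4) achieves the maximum entropy of log_10(4) = 0.6021 dits.

Distribution C has the highest entropy.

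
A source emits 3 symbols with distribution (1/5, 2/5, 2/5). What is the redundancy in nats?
0.0437 nats

Redundancy measures how far a source is from maximum entropy:
R = H_max - H(X)

Maximum entropy for 3 symbols: H_max = log_e(3) = 1.0986 nats
Actual entropy: H(X) = 1.0549 nats
Redundancy: R = 1.0986 - 1.0549 = 0.0437 nats

This redundancy represents potential for compression: the source could be compressed by 0.0437 nats per symbol.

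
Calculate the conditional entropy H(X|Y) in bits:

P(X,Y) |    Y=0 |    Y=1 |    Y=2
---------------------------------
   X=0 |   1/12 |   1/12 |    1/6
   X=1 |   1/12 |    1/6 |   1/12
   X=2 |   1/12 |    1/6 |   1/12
1.5304 bits

Using the chain rule: H(X|Y) = H(X,Y) - H(Y)

First, compute H(X,Y) = 3.0850 bits

Marginal P(Y) = (1/4, 5/12, 1/3)
H(Y) = 1.5546 bits

H(X|Y) = H(X,Y) - H(Y) = 3.0850 - 1.5546 = 1.5304 bits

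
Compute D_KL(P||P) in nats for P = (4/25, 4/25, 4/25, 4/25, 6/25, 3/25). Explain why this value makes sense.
0.0000 nats

KL divergence satisfies the Gibbs inequality: D_KL(P||Q) ≥ 0 for all distributions P, Q.

D_KL(P||Q) = Σ p(x) log(p(x)/q(x))
Each term is p(x) × log_e(p(x)/p(x)) = p(x) × log_e(1) = 0, so the sum is 0.
D_KL(P||Q) = 0.0000 nats

When P = Q, the KL divergence is exactly 0, as there is no 'divergence' between identical distributions.

This non-negativity is a fundamental property: relative entropy cannot be negative because it measures how different Q is from P.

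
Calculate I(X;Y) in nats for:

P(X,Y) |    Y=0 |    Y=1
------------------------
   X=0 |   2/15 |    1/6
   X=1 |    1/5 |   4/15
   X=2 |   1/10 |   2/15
0.0001 nats

Mutual information: I(X;Y) = H(X) + H(Y) - H(X,Y)

Marginals:
P(X) = (3/10, 7/15, 7/30), H(X) = 1.0564 nats
P(Y) = (13/30, 17/30), H(Y) = 0.6842 nats

Joint entropy: H(X,Y) = 1.7405 nats

I(X;Y) = 1.0564 + 0.6842 - 1.7405 = 0.0001 nats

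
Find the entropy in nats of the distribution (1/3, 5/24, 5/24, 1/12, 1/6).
1.5255 nats

Shannon entropy is H(X) = -Σ p(x) log p(x).

For P = (1/3, 5/24, 5/24, 1/12, 1/6):
H = -1/3 × log_e(1/3) -5/24 × log_e(5/24) -5/24 × log_e(5/24) -1/12 × log_e(1/12) -1/6 × log_e(1/6)
H = 1.5255 nats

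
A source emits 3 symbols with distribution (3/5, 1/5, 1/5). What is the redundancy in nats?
0.1483 nats

Redundancy measures how far a source is from maximum entropy:
R = H_max - H(X)

Maximum entropy for 3 symbols: H_max = log_e(3) = 1.0986 nats
Actual entropy: H(X) = 0.9503 nats
Redundancy: R = 1.0986 - 0.9503 = 0.1483 nats

This redundancy represents potential for compression: the source could be compressed by 0.1483 nats per symbol.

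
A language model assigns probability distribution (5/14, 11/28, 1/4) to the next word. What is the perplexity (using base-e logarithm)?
2.9486

Perplexity is e^H (or exp(H) for natural log).

First, H = -Σ p log p = 1.0813 nats
Perplexity = e^1.0813 = 2.9486

Interpretation: The model's uncertainty is equivalent to choosing uniformly among 2.9 options.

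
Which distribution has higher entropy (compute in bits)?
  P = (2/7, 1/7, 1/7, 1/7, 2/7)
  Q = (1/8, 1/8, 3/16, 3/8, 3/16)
P

Computing entropies in bits:
H(P) = 2.2359
H(Q) = 2.1863

Distribution P has higher entropy.

Intuition: The distribution closer to uniform (more spread out) has higher entropy.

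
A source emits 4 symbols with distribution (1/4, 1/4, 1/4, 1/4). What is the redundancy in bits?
0.0000 bits

Redundancy measures how far a source is from maximum entropy:
R = H_max - H(X)

Maximum entropy for 4 symbols: H_max = log_2(4) = 2.0000 bits
Actual entropy: H(X) = 2.0000 bits
Redundancy: R = 2.0000 - 2.0000 = 0.0000 bits

This redundancy represents potential for compression: the source could be compressed by 0.0000 bits per symbol.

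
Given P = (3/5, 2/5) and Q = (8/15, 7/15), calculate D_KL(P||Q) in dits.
0.0039 dits

KL divergence: D_KL(P||Q) = Σ p(x) log(p(x)/q(x))

Computing term by term:
  x=0: 3/5 × log_10[(3/5)/(8/15)] = 3/5 × 0.0512 = 0.0307
  x=1: 2/5 × log_10[(2/5)/(7/15)] = 2/5 × -0.0669 = -0.0268

D_KL(P||Q) = 0.0039 dits

Note: KL divergence is always non-negative and equals 0 iff P = Q.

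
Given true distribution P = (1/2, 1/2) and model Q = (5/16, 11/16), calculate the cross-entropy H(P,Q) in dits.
0.3339 dits

Cross-entropy: H(P,Q) = -Σ p(x) log q(x)

Alternatively: H(P,Q) = H(P) + D_KL(P||Q)
H(P) = 0.3010 dits
D_KL(P||Q) = 0.0329 dits

H(P,Q) = 0.3010 + 0.0329 = 0.3339 dits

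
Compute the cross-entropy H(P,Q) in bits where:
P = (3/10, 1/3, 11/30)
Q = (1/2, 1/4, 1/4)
1.7000 bits

Cross-entropy: H(P,Q) = -Σ p(x) log q(x)

Alternatively: H(P,Q) = H(P) + D_KL(P||Q)
H(P) = 1.5801 bits
D_KL(P||Q) = 0.1199 bits

H(P,Q) = 1.5801 + 0.1199 = 1.7000 bits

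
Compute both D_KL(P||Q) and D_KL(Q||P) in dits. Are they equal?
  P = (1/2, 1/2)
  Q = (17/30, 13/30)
D_KL(P||Q) = 0.0039, D_KL(Q||P) = 0.0039

KL divergence is not symmetric: D_KL(P||Q) ≠ D_KL(Q||P) in general.

D_KL(P||Q) = 0.0039 dits
D_KL(Q||P) = 0.0039 dits

In this case they happen to be equal (to 4 decimal places).

This asymmetry is why KL divergence is not a true distance metric.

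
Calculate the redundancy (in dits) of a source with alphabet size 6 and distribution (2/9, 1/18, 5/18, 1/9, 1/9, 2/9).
0.0515 dits

Redundancy measures how far a source is from maximum entropy:
R = H_max - H(X)

Maximum entropy for 6 symbols: H_max = log_10(6) = 0.7782 dits
Actual entropy: H(X) = 0.7266 dits
Redundancy: R = 0.7782 - 0.7266 = 0.0515 dits

This redundancy represents potential for compression: the source could be compressed by 0.0515 dits per symbol.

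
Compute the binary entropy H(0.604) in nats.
0.6714 nats

The binary entropy function is:
H(p) = -p log(p) - (1-p) log(1-p)

H(0.604) = -0.604 × log_e(0.604) - 0.396 × log_e(0.396)
H(0.604) = 0.6714 nats

Note: Binary entropy is maximized at p=0.5 (H=1 bit) and minimized at p=0 or p=1 (H=0).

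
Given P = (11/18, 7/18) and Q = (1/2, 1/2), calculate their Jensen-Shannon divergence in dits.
0.0027 dits

Jensen-Shannon divergence is:
JSD(P||Q) = 0.5 × D_KL(P||M) + 0.5 × D_KL(Q||M)
where M = 0.5 × (P + Q) is the mixture distribution.

M = 0.5 × (11/18, 7/18) + 0.5 × (1/2, 1/2) = (5/9, 4/9)

D_KL(P||M) = 0.0027 dits
D_KL(Q||M) = 0.0027 dits

JSD(P||Q) = 0.5 × 0.0027 + 0.5 × 0.0027 = 0.0027 dits

Unlike KL divergence, JSD is symmetric and bounded: 0 ≤ JSD ≤ log(2).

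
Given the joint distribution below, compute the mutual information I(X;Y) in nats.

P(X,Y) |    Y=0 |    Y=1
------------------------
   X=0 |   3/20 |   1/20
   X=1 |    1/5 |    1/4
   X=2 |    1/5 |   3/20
0.0275 nats

Mutual information: I(X;Y) = H(X) + H(Y) - H(X,Y)

Marginals:
P(X) = (1/5, 9/20, 7/20), H(X) = 1.0487 nats
P(Y) = (11/20, 9/20), H(Y) = 0.6881 nats

Joint entropy: H(X,Y) = 1.7093 nats

I(X;Y) = 1.0487 + 0.6881 - 1.7093 = 0.0275 nats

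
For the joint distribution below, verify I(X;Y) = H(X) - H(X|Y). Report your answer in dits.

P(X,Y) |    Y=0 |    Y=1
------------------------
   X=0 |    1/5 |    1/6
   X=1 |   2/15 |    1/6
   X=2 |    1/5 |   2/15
I(X;Y) = 0.0034 dits

Mutual information has multiple equivalent forms:
- I(X;Y) = H(X) - H(X|Y)
- I(X;Y) = H(Y) - H(Y|X)
- I(X;Y) = H(X) + H(Y) - H(X,Y)

Computing all quantities:
H(X) = 0.4757, H(Y) = 0.3001, H(X,Y) = 0.7723
H(X|Y) = 0.4723, H(Y|X) = 0.2967

Verification:
H(X) - H(X|Y) = 0.4757 - 0.4723 = 0.0034
H(Y) - H(Y|X) = 0.3001 - 0.2967 = 0.0034
H(X) + H(Y) - H(X,Y) = 0.4757 + 0.3001 - 0.7723 = 0.0034

All forms give I(X;Y) = 0.0034 dits. ✓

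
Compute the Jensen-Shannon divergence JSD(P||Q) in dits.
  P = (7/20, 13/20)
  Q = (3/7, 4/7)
0.0014 dits

Jensen-Shannon divergence is:
JSD(P||Q) = 0.5 × D_KL(P||M) + 0.5 × D_KL(Q||M)
where M = 0.5 × (P + Q) is the mixture distribution.

M = 0.5 × (7/20, 13/20) + 0.5 × (3/7, 4/7) = (0.389286, 0.610714)

D_KL(P||M) = 0.0014 dits
D_KL(Q||M) = 0.0014 dits

JSD(P||Q) = 0.5 × 0.0014 + 0.5 × 0.0014 = 0.0014 dits

Unlike KL divergence, JSD is symmetric and bounded: 0 ≤ JSD ≤ log(2).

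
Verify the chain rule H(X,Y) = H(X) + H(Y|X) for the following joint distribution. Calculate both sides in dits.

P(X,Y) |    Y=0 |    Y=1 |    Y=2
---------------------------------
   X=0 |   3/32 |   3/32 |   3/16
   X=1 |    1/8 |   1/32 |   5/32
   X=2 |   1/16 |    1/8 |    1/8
H(X,Y) = 0.9160, H(X) = 0.4755, H(Y|X) = 0.4405 (all in dits)

Chain rule: H(X,Y) = H(X) + H(Y|X)

Left side — joint entropy directly:
H(X,Y) = -Σ p(x,y) log p(x,y) = 0.9160 dits

Right side — compute H(Y|X) from the conditional distributions:
P(X) = (3/8, 5/16, 5/16), so H(X) = 0.4755 dits
H(Y|X) = Σ_x P(X=x) · H(Y|X=x):
  P(Y|X=0) = (1/4, 1/4, 1/2), H(Y|X=0) = 0.4515, weight P(X=0) = 3/8
  P(Y|X=1) = (2/5, 1/10, 1/2), H(Y|X=1) = 0.4097, weight P(X=1) = 5/16
  P(Y|X=2) = (1/5, 2/5, 2/5), H(Y|X=2) = 0.4581, weight P(X=2) = 5/16
H(Y|X) = 0.4405 dits

H(X) + H(Y|X) = 0.4755 + 0.4405 = 0.9160 dits

Both sides equal 0.9160 dits. ✓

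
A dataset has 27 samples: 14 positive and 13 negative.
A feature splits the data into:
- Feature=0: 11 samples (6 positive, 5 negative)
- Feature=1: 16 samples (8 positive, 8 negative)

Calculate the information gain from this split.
0.0014 bits

Information Gain = H(Y) - H(Y|Feature)

Before split:
P(positive) = 14/27 = 0.5185
H(Y) = 0.9990 bits

After split:
Feature=0: H = 0.9940 bits (weight = 11/27)
Feature=1: H = 1.0000 bits (weight = 16/27)
H(Y|Feature) = (11/27)×0.9940 + (16/27)×1.0000 = 0.9976 bits

Information Gain = 0.9990 - 0.9976 = 0.0014 bits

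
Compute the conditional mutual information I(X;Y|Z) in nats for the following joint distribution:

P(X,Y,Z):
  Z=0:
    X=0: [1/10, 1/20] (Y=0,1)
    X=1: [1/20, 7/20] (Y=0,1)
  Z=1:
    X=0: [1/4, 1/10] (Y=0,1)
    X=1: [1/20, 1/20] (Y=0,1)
0.0838 nats

Conditional mutual information: I(X;Y|Z) = H(X|Z) + H(Y|Z) - H(X,Y|Z)

H(Z) = 0.6881
H(X,Z) = 1.2488 → H(X|Z) = 0.5606
H(Y,Z) = 1.2968 → H(Y|Z) = 0.6087
H(X,Y,Z) = 1.7737 → H(X,Y|Z) = 1.0855

I(X;Y|Z) = 0.5606 + 0.6087 - 1.0855 = 0.0838 nats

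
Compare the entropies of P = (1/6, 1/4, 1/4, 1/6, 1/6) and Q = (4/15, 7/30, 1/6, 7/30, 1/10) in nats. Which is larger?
P

Computing entropies in nats:
H(P) = 1.5890
H(Q) = 1.5605

Distribution P has higher entropy.

Intuition: The distribution closer to uniform (more spread out) has higher entropy.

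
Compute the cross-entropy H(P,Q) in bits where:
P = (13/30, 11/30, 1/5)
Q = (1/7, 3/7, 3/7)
1.9092 bits

Cross-entropy: H(P,Q) = -Σ p(x) log q(x)

Alternatively: H(P,Q) = H(P) + D_KL(P||Q)
H(P) = 1.5179 bits
D_KL(P||Q) = 0.3913 bits

H(P,Q) = 1.5179 + 0.3913 = 1.9092 bits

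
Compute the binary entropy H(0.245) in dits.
0.2418 dits

The binary entropy function is:
H(p) = -p log(p) - (1-p) log(1-p)

H(0.245) = -0.245 × log_10(0.245) - 0.755 × log_10(0.755)
H(0.245) = 0.2418 dits

Note: Binary entropy is maximized at p=0.5 (H=1 bit) and minimized at p=0 or p=1 (H=0).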